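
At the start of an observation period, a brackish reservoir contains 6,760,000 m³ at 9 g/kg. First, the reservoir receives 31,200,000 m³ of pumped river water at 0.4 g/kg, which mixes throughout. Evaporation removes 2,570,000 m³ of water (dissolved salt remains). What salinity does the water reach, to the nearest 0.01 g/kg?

After mixing: salt = 6,760,000×9 + 31,200,000×0.4 = 73,320,000; volume = 37,960,000 m³
After evaporation: salt unchanged = 73,320,000; volume = 37,960,000 − 2,570,000 = 35,390,000 m³
S = 73,320,000 / 35,390,000 = 2.0718 g/kg

2.07 g/kg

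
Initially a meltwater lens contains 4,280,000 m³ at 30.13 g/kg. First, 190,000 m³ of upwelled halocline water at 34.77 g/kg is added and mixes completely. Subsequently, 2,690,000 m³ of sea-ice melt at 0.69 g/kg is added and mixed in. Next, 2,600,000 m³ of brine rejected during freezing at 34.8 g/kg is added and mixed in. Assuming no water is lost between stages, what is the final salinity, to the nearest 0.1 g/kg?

23.4 g/kg

Weighted by volume,
Initial salt = 4,280,000×30.13 = 128,956,400
After stage 1: salt = 128,956,400 + 190,000×34.77 = 135,562,700; volume = 4,470,000 m³; S = 30.327 g/kg
After stage 2: salt = 135,562,700 + 2,690,000×0.69 = 137,418,800; volume = 7,160,000 m³; S = 19.193 g/kg
After stage 3: salt = 137,418,800 + 2,600,000×34.8 = 227,898,800; volume = 9,760,000 m³
S = 227,898,800 / 9,760,000 = 23.3503 g/kg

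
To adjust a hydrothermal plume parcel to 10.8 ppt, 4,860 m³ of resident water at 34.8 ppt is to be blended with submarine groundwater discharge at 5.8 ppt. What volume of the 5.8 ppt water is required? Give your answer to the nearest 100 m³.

Salt balance: 4,860×34.8 + V×5.8 = (4,860+V)×10.8
169,128 + 5.8V = 52,488 + 10.8V
116,640 = 5V
V = 23,328 m³

23300 m³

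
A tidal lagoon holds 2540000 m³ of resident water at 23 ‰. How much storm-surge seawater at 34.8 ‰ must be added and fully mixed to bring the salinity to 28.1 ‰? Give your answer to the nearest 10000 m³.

1930000 m³

Salt balance: 2,540,000×23 + V×34.8 = (2,540,000+V)×28.1
58,420,000 + 34.8V = 71,374,000 + 28.1V
12,954,000 = 6.7V
V = 1,933,432.84 m³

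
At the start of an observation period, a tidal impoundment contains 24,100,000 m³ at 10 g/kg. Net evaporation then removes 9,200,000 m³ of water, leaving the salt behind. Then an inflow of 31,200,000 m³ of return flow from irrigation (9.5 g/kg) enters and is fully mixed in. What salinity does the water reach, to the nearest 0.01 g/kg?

After evaporation: salt = 24,100,000×10 = 241,000,000; volume = 24,100,000 − 9,200,000 = 14,900,000 m³
After mixing: salt = 241,000,000 + 31,200,000×9.5 = 537,400,000; volume = 14,900,000 + 31,200,000 = 46,100,000 m³
S = 537,400,000 / 46,100,000 = 11.6573 g/kg

11.66 g/kg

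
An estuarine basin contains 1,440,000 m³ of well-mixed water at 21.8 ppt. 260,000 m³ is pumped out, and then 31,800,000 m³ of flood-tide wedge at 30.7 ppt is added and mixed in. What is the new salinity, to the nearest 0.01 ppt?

30.38 ppt

Remaining after removal: 1,180,000 m³ at 21.8 ppt (salt = 25,724,000)
After addition: salt = 25,724,000 + 31,800,000×30.7 = 1,001,984,000; volume = 32,980,000 m³
S = 1,001,984,000 / 32,980,000 = 30.3816 ppt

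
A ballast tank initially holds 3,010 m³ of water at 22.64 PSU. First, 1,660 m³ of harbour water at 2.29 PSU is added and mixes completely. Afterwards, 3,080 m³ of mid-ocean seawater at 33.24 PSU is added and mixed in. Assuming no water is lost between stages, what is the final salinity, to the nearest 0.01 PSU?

By conservation of dissolved salt,
Initial salt = 3,010×22.64 = 68,146.4
After stage 1: salt = 68,146.4 + 1,660×2.29 = 71,947.8; volume = 4,670 m³; S = 15.406 PSU
After stage 2: salt = 71,947.8 + 3,080×33.24 = 174,327; volume = 7,750 m³
S = 174,327 / 7,750 = 22.4938 PSU

22.49 PSU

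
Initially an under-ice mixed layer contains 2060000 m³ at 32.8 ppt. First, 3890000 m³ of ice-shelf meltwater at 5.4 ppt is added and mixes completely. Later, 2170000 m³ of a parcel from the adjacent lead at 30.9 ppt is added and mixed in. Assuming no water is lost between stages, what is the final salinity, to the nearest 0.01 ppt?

19.17 ppt

Conserving salt mass:
Initial salt = 2,060,000×32.8 = 67,568,000
After stage 1: salt = 67,568,000 + 3,890,000×5.4 = 88,574,000; volume = 5,950,000 m³; S = 14.886 ppt
After stage 2: salt = 88,574,000 + 2,170,000×30.9 = 155,627,000; volume = 8,120,000 m³
S = 155,627,000 / 8,120,000 = 19.1659 ppt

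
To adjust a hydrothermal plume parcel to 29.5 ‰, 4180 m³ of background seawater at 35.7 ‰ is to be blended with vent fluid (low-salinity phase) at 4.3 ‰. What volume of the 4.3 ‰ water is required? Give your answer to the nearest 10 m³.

1030 m³

Salt balance: 4,180×35.7 + V×4.3 = (4,180+V)×29.5
149,226 + 4.3V = 123,310 + 29.5V
25,916 = 25.2V
V = 1,028.41 m³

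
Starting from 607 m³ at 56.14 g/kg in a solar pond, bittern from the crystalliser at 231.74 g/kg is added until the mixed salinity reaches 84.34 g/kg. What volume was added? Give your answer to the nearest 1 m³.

116 m³

Salt balance: 607×56.14 + V×231.74 = (607+V)×84.34
34,076.98 + 231.74V = 51,194.38 + 84.34V
17,117.4 = 147.4V
V = 116.13 m³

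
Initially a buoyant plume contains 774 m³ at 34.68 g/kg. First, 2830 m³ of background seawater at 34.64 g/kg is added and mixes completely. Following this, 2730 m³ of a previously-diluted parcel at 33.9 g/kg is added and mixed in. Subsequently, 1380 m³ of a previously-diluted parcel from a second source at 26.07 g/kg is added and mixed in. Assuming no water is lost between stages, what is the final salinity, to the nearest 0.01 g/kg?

Weighted by volume,
Initial salt = 774×34.68 = 26,842.32
After stage 1: salt = 26,842.32 + 2,830×34.64 = 124,873.52; volume = 3,604 m³; S = 34.649 g/kg
After stage 2: salt = 124,873.52 + 2,730×33.9 = 217,420.52; volume = 6,334 m³; S = 34.326 g/kg
After stage 3: salt = 217,420.52 + 1,380×26.07 = 253,397.12; volume = 7,714 m³
S = 253,397.12 / 7,714 = 32.849 g/kg

32.85 g/kg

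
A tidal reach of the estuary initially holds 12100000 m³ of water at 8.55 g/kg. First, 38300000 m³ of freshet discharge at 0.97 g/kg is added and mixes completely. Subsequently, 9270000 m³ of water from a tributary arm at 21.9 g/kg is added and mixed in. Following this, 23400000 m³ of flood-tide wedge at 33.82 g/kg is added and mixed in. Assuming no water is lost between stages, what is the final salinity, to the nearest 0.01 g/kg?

Salt balance:
Initial salt = 12,100,000×8.55 = 103,455,000
After stage 1: salt = 103,455,000 + 38,300,000×0.97 = 140,606,000; volume = 50,400,000 m³; S = 2.79 g/kg
After stage 2: salt = 140,606,000 + 9,270,000×21.9 = 343,619,000; volume = 59,670,000 m³; S = 5.759 g/kg
After stage 3: salt = 343,619,000 + 23,400,000×33.82 = 1,135,007,000; volume = 83,070,000 m³
S = 1,135,007,000 / 83,070,000 = 13.6633 g/kg

13.66 g/kg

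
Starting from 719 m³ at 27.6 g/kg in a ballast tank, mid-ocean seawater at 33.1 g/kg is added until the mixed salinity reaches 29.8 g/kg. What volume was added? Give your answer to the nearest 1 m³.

479 m³

Salt balance: 719×27.6 + V×33.1 = (719+V)×29.8
19,844.4 + 33.1V = 21,426.2 + 29.8V
1,581.8 = 3.3V
V = 479.33 m³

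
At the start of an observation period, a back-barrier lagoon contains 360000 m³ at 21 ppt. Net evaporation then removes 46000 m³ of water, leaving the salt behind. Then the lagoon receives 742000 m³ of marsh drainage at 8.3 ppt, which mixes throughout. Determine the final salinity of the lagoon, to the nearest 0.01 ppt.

12.99 ppt

After evaporation: salt = 360,000×21 = 7,560,000; volume = 360,000 − 46,000 = 314,000 m³
After mixing: salt = 7,560,000 + 742,000×8.3 = 13,718,600; volume = 314,000 + 742,000 = 1,056,000 m³
S = 13,718,600 / 1,056,000 = 12.9911 ppt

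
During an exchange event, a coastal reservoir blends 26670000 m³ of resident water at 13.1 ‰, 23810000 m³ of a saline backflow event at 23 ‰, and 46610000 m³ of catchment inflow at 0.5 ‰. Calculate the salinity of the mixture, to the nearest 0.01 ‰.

9.48 ‰

Total salt / total volume:
salt = 26,670,000×13.1 + 23,810,000×23 + 46,610,000×0.5 = 349,377,000 + 547,630,000 + 23,305,000 = 920,312,000
volume = 26,670,000 + 23,810,000 + 46,610,000 = 97,090,000 m³
S = 920,312,000 / 97,090,000 = 9.479 ‰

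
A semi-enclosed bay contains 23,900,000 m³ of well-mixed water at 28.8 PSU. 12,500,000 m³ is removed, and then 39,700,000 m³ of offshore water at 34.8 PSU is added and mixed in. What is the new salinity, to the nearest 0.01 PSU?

33.46 PSU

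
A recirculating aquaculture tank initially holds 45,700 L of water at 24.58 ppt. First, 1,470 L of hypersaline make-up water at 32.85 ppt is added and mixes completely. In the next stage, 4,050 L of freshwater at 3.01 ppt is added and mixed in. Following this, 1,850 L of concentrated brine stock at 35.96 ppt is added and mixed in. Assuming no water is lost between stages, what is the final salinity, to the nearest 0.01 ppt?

23.56 ppt

Mass of salt is conserved:
Initial salt = 45,700×24.58 = 1,123,306
After stage 1: salt = 1,123,306 + 1,470×32.85 = 1,171,595.5; volume = 47,170 L; S = 24.838 ppt
After stage 2: salt = 1,171,595.5 + 4,050×3.01 = 1,183,786; volume = 51,220 L; S = 23.112 ppt
After stage 3: salt = 1,183,786 + 1,850×35.96 = 1,250,312; volume = 53,070 L
S = 1,250,312 / 53,070 = 23.5597 ppt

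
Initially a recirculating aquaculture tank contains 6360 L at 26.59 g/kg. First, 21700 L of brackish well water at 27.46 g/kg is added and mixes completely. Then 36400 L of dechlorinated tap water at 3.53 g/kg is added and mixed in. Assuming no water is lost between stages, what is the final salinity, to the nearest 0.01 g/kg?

13.86 g/kg

Total salt / total volume:
Initial salt = 6,360×26.59 = 169,112.4
After stage 1: salt = 169,112.4 + 21,700×27.46 = 764,994.4; volume = 28,060 L; S = 27.263 g/kg
After stage 2: salt = 764,994.4 + 36,400×3.53 = 893,486.4; volume = 64,460 L
S = 893,486.4 / 64,460 = 13.8611 g/kg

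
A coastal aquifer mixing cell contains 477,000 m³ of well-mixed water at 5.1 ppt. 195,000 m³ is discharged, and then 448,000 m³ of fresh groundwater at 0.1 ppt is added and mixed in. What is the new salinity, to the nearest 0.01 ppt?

Remaining after removal: 282,000 m³ at 5.1 ppt (salt = 1,438,200)
After addition: salt = 1,438,200 + 448,000×0.1 = 1,483,000; volume = 730,000 m³
S = 1,483,000 / 730,000 = 2.0315 ppt

2.03 ppt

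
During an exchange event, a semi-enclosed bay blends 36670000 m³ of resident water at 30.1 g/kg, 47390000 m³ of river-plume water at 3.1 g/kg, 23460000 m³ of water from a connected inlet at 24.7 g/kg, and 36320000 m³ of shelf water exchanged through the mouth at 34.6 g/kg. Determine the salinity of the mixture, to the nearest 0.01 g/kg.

Total salt / total volume:
salt = 36,670,000×30.1 + 47,390,000×3.1 + 23,460,000×24.7 + 36,320,000×34.6 = 1,103,767,000 + 146,909,000 + 579,462,000 + 1,256,672,000 = 3,086,810,000
volume = 36,670,000 + 47,390,000 + 23,460,000 + 36,320,000 = 143,840,000 m³
S = 3,086,810,000 / 143,840,000 = 21.46 g/kg

21.46 g/kg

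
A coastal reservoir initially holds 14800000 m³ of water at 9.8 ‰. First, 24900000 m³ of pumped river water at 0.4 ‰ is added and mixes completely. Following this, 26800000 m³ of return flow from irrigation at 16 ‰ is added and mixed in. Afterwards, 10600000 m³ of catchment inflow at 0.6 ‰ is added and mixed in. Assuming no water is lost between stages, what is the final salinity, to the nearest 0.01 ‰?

7.65 ‰

Salt balance:
Initial salt = 14,800,000×9.8 = 145,040,000
After stage 1: salt = 145,040,000 + 24,900,000×0.4 = 155,000,000; volume = 39,700,000 m³; S = 3.904 ‰
After stage 2: salt = 155,000,000 + 26,800,000×16 = 583,800,000; volume = 66,500,000 m³; S = 8.779 ‰
After stage 3: salt = 583,800,000 + 10,600,000×0.6 = 590,160,000; volume = 77,100,000 m³
S = 590,160,000 / 77,100,000 = 7.6545 ‰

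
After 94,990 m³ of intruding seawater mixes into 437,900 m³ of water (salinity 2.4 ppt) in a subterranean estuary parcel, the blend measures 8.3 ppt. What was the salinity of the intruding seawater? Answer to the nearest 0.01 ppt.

35.50 ppt

Salt balance: 437,900×2.4 + 94,990×S = 532,890×8.3
1,050,960 + 94,990·S = 4,422,987
S = (4,422,987 − 1,050,960) / 94,990 = 35.4988 ppt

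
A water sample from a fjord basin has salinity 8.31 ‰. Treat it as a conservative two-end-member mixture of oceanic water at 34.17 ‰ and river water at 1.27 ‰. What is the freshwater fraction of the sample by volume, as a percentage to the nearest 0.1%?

Let f be the freshwater fraction. Salt balance per unit volume:
f×1.27 + (1−f)×34.17 = 8.31
f = (34.17 − 8.31) / (34.17 − 1.27) = 25.86/32.9 = 0.786

78.6%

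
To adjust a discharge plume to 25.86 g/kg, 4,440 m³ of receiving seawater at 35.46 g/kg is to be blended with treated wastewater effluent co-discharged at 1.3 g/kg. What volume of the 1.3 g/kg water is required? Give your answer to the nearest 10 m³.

1740 m³

Salt balance: 4,440×35.46 + V×1.3 = (4,440+V)×25.86
157,442.4 + 1.3V = 114,818.4 + 25.86V
42,624 = 24.56V
V = 1,735.5 m³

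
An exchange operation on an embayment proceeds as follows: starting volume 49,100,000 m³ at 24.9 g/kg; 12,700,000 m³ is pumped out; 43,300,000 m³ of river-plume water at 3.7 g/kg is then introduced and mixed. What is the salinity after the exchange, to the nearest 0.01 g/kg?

Remaining after removal: 36,400,000 m³ at 24.9 g/kg (salt = 906,360,000)
After addition: salt = 906,360,000 + 43,300,000×3.7 = 1,066,570,000; volume = 79,700,000 m³
S = 1,066,570,000 / 79,700,000 = 13.3823 g/kg

13.38 g/kg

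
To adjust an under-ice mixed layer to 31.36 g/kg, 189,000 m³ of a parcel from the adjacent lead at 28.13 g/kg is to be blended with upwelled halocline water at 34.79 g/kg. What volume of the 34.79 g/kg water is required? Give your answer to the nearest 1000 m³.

Salt balance: 189,000×28.13 + V×34.79 = (189,000+V)×31.36
5,316,570 + 34.79V = 5,927,040 + 31.36V
610,470 = 3.43V
V = 177,979.59 m³

178000 m³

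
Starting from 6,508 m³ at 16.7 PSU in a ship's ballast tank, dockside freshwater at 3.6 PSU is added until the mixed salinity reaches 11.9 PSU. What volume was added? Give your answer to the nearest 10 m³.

Salt balance: 6,508×16.7 + V×3.6 = (6,508+V)×11.9
108,683.6 + 3.6V = 77,445.2 + 11.9V
31,238.4 = 8.3V
V = 3,763.66 m³

3760 m³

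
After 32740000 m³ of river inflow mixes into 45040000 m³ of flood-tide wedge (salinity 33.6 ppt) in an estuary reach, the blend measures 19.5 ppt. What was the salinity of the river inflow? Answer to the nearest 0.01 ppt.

Salt balance: 45,040,000×33.6 + 32,740,000×S = 77,780,000×19.5
1,513,344,000 + 32,740,000·S = 1,516,710,000
S = (1,516,710,000 − 1,513,344,000) / 32,740,000 = 0.1028 ppt

0.10 ppt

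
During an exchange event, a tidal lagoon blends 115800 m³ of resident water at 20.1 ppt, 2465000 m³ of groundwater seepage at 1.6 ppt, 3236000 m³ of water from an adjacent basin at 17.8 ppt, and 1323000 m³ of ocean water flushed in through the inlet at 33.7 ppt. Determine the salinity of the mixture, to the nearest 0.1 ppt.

15.2 ppt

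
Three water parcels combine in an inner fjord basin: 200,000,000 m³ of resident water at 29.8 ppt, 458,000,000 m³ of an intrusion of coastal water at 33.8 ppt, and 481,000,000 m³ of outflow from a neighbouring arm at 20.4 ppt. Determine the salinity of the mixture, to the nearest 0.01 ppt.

27.44 ppt

Total salt / total volume:
salt = 200,000,000×29.8 + 458,000,000×33.8 + 481,000,000×20.4 = 5,960,000,000 + 15,480,400,000 + 9,812,400,000 = 31,252,800,000
volume = 200,000,000 + 458,000,000 + 481,000,000 = 1,139,000,000 m³
S = 31,252,800,000 / 1,139,000,000 = 27.4388 ppt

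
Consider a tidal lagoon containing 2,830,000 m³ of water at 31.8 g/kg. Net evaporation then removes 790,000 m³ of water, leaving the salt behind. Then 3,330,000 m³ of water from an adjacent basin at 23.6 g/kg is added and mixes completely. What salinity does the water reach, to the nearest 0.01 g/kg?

After evaporation: salt = 2,830,000×31.8 = 89,994,000; volume = 2,830,000 − 790,000 = 2,040,000 m³
After mixing: salt = 89,994,000 + 3,330,000×23.6 = 168,582,000; volume = 2,040,000 + 3,330,000 = 5,370,000 m³
S = 168,582,000 / 5,370,000 = 31.3933 g/kg

31.39 g/kg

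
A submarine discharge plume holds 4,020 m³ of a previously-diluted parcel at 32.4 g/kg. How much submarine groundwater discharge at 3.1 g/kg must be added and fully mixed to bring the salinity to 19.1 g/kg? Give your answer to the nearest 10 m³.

Salt balance: 4,020×32.4 + V×3.1 = (4,020+V)×19.1
130,248 + 3.1V = 76,782 + 19.1V
53,466 = 16V
V = 3,341.63 m³

3340 m³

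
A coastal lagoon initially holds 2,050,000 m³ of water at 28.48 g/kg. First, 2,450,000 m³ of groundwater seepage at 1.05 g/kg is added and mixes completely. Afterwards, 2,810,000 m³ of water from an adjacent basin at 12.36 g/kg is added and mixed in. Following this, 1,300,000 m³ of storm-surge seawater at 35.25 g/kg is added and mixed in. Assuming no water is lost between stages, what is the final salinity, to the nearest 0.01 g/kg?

Conserving salt mass:
Initial salt = 2,050,000×28.48 = 58,384,000
After stage 1: salt = 58,384,000 + 2,450,000×1.05 = 60,956,500; volume = 4,500,000 m³; S = 13.546 g/kg
After stage 2: salt = 60,956,500 + 2,810,000×12.36 = 95,688,100; volume = 7,310,000 m³; S = 13.09 g/kg
After stage 3: salt = 95,688,100 + 1,300,000×35.25 = 141,513,100; volume = 8,610,000 m³
S = 141,513,100 / 8,610,000 = 16.4359 g/kg

16.44 g/kg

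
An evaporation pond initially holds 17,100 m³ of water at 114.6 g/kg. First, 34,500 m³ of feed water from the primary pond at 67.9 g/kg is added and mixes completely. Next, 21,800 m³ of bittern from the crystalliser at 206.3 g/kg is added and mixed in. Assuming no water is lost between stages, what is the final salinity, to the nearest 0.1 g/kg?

119.9 g/kg

Salt balance:
Initial salt = 17,100×114.6 = 1,959,660
After stage 1: salt = 1,959,660 + 34,500×67.9 = 4,302,210; volume = 51,600 m³; S = 83.376 g/kg
After stage 2: salt = 4,302,210 + 21,800×206.3 = 8,799,550; volume = 73,400 m³
S = 8,799,550 / 73,400 = 119.8849 g/kg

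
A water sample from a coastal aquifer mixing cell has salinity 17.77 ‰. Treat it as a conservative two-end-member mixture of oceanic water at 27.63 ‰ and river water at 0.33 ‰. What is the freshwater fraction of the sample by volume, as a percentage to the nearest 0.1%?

Let f be the freshwater fraction. Salt balance per unit volume:
f×0.33 + (1−f)×27.63 = 17.77
f = (27.63 − 17.77) / (27.63 − 0.33) = 9.86/27.3 = 0.3612

36.1%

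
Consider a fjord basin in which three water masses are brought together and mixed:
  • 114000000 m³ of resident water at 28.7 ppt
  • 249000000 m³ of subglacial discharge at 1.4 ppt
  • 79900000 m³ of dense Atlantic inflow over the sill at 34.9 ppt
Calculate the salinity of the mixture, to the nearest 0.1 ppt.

14.5 ppt

By conservation of dissolved salt,
salt = 114,000,000×28.7 + 249,000,000×1.4 + 79,900,000×34.9 = 3,271,800,000 + 348,600,000 + 2,788,510,000 = 6,408,910,000
volume = 114,000,000 + 249,000,000 + 79,900,000 = 442,900,000 m³
S = 6,408,910,000 / 442,900,000 = 14.47 ppt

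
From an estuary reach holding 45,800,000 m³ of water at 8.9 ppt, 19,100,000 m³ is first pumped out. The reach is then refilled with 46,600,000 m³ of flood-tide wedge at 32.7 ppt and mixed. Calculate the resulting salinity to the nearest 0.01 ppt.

Remaining after removal: 26,700,000 m³ at 8.9 ppt (salt = 237,630,000)
After addition: salt = 237,630,000 + 46,600,000×32.7 = 1,761,450,000; volume = 73,300,000 m³
S = 1,761,450,000 / 73,300,000 = 24.0307 ppt

24.03 ppt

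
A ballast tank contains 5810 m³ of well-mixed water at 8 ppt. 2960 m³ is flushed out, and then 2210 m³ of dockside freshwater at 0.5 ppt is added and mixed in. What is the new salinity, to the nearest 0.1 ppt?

Remaining after removal: 2,850 m³ at 8 ppt (salt = 22,800)
After addition: salt = 22,800 + 2,210×0.5 = 23,905; volume = 5,060 m³
S = 23,905 / 5,060 = 4.7243 ppt

4.7 ppt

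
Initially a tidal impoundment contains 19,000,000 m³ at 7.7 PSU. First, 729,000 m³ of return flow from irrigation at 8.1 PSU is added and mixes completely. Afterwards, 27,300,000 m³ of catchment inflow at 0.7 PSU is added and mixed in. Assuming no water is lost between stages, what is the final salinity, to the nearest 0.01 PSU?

3.64 PSU

Mass of salt is conserved:
Initial salt = 19,000,000×7.7 = 146,300,000
After stage 1: salt = 146,300,000 + 729,000×8.1 = 152,204,900; volume = 19,729,000 m³; S = 7.715 PSU
After stage 2: salt = 152,204,900 + 27,300,000×0.7 = 171,314,900; volume = 47,029,000 m³
S = 171,314,900 / 47,029,000 = 3.6428 PSU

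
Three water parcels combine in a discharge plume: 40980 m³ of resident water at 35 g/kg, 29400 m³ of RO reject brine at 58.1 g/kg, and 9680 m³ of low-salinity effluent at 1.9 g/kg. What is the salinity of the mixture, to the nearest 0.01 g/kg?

39.48 g/kg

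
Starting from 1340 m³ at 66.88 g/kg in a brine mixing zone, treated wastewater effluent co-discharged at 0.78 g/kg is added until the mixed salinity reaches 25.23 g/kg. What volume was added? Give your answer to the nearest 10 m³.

Salt balance: 1,340×66.88 + V×0.78 = (1,340+V)×25.23
89,619.2 + 0.78V = 33,808.2 + 25.23V
55,811 = 24.45V
V = 2,282.66 m³

2280 m³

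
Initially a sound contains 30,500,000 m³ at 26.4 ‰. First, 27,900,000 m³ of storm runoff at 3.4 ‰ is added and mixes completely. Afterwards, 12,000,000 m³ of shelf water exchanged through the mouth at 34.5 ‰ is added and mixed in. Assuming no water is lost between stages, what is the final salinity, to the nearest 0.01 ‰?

By conservation of dissolved salt,
Initial salt = 30,500,000×26.4 = 805,200,000
After stage 1: salt = 805,200,000 + 27,900,000×3.4 = 900,060,000; volume = 58,400,000 m³; S = 15.412 ‰
After stage 2: salt = 900,060,000 + 12,000,000×34.5 = 1,314,060,000; volume = 70,400,000 m³
S = 1,314,060,000 / 70,400,000 = 18.6656 ‰

18.67 ‰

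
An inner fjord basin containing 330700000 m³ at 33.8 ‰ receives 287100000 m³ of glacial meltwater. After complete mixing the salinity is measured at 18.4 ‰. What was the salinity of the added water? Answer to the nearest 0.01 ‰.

0.66 ‰

Salt balance: 330,700,000×33.8 + 287,100,000×S = 617,800,000×18.4
11,177,660,000 + 287,100,000·S = 11,367,520,000
S = (11,367,520,000 − 11,177,660,000) / 287,100,000 = 0.6613 ‰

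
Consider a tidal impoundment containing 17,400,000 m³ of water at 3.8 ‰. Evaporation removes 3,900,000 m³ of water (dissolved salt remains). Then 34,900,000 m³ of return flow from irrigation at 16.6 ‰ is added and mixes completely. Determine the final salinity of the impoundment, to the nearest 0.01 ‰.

13.34 ‰

After evaporation: salt = 17,400,000×3.8 = 66,120,000; volume = 17,400,000 − 3,900,000 = 13,500,000 m³
After mixing: salt = 66,120,000 + 34,900,000×16.6 = 645,460,000; volume = 13,500,000 + 34,900,000 = 48,400,000 m³
S = 645,460,000 / 48,400,000 = 13.336 ‰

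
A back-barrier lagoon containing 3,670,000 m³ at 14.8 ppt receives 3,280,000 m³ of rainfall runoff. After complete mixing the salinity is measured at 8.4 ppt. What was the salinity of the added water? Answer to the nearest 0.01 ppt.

1.24 ppt

Salt balance: 3,670,000×14.8 + 3,280,000×S = 6,950,000×8.4
54,316,000 + 3,280,000·S = 58,380,000
S = (58,380,000 − 54,316,000) / 3,280,000 = 1.239 ppt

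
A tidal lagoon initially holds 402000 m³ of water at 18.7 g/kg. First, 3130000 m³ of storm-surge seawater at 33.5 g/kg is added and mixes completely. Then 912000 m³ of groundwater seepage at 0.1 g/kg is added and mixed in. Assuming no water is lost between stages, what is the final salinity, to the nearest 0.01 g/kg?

25.31 g/kg

Conserving salt mass:
Initial salt = 402,000×18.7 = 7,517,400
After stage 1: salt = 7,517,400 + 3,130,000×33.5 = 112,372,400; volume = 3,532,000 m³; S = 31.816 g/kg
After stage 2: salt = 112,372,400 + 912,000×0.1 = 112,463,600; volume = 4,444,000 m³
S = 112,463,600 / 4,444,000 = 25.3068 g/kg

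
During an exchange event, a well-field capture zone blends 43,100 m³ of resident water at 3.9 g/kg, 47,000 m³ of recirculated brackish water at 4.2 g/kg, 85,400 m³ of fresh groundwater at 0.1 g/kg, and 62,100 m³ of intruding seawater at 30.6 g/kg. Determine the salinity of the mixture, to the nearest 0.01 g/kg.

9.57 g/kg

Mass of salt is conserved:
salt = 43,100×3.9 + 47,000×4.2 + 85,400×0.1 + 62,100×30.6 = 168,090 + 197,400 + 8,540 + 1,900,260 = 2,274,290
volume = 43,100 + 47,000 + 85,400 + 62,100 = 237,600 m³
S = 2,274,290 / 237,600 = 9.5719 g/kg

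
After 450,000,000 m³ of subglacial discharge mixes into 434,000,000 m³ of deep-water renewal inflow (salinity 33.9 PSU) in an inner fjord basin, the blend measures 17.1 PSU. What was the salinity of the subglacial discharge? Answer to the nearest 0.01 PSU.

0.90 PSU

Salt balance: 434,000,000×33.9 + 450,000,000×S = 884,000,000×17.1
14,712,600,000 + 450,000,000·S = 15,116,400,000
S = (15,116,400,000 − 14,712,600,000) / 450,000,000 = 0.8973 PSU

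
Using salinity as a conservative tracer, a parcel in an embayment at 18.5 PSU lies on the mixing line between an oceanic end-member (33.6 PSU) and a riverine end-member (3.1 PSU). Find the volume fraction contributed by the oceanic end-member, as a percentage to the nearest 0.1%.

50.5%

Let g be the oceanic fraction. Salt balance per unit volume:
g×33.6 + (1−g)×3.1 = 18.5
g = (18.5 − 3.1) / (33.6 − 3.1) = 15.4/30.5 = 0.5049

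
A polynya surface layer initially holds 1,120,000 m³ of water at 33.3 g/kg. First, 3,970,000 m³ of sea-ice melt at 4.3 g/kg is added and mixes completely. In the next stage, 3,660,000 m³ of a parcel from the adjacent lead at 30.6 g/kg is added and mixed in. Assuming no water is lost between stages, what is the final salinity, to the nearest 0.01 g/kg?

19.01 g/kg

Mass of salt is conserved:
Initial salt = 1,120,000×33.3 = 37,296,000
After stage 1: salt = 37,296,000 + 3,970,000×4.3 = 54,367,000; volume = 5,090,000 m³; S = 10.681 g/kg
After stage 2: salt = 54,367,000 + 3,660,000×30.6 = 166,363,000; volume = 8,750,000 m³
S = 166,363,000 / 8,750,000 = 19.0129 g/kg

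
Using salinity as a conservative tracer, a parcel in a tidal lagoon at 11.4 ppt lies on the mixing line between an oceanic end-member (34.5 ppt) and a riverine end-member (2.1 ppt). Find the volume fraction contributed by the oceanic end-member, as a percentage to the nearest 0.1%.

28.7%

Let g be the oceanic fraction. Salt balance per unit volume:
g×34.5 + (1−g)×2.1 = 11.4
g = (11.4 − 2.1) / (34.5 − 2.1) = 9.3/32.4 = 0.287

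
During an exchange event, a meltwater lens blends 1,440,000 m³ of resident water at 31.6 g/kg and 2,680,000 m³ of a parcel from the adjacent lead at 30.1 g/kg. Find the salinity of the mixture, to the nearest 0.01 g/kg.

Conserving salt mass:
salt = 1,440,000×31.6 + 2,680,000×30.1 = 45,504,000 + 80,668,000 = 126,172,000
volume = 1,440,000 + 2,680,000 = 4,120,000 m³
S = 126,172,000 / 4,120,000 = 30.6243 g/kg

30.62 g/kg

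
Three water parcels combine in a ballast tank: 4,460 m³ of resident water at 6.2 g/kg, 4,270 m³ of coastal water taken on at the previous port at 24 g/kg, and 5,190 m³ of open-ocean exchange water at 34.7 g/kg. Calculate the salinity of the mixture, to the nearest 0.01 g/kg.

22.29 g/kg

By conservation of dissolved salt,
salt = 4,460×6.2 + 4,270×24 + 5,190×34.7 = 27,652 + 102,480 + 180,093 = 310,225
volume = 4,460 + 4,270 + 5,190 = 13,920 m³
S = 310,225 / 13,920 = 22.2863 g/kg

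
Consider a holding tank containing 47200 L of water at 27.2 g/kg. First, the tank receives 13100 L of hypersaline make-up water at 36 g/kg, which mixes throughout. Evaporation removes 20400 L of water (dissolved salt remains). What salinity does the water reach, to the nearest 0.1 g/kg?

44.0 g/kg

After mixing: salt = 47,200×27.2 + 13,100×36 = 1,755,440; volume = 60,300 L
After evaporation: salt unchanged = 1,755,440; volume = 60,300 − 20,400 = 39,900 L
S = 1,755,440 / 39,900 = 43.996 g/kg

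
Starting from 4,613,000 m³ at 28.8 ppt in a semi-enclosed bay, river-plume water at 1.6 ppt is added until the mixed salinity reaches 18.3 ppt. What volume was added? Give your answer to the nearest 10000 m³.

Salt balance: 4,613,000×28.8 + V×1.6 = (4,613,000+V)×18.3
132,854,400 + 1.6V = 84,417,900 + 18.3V
48,436,500 = 16.7V
V = 2,900,389.22 m³

2900000 m³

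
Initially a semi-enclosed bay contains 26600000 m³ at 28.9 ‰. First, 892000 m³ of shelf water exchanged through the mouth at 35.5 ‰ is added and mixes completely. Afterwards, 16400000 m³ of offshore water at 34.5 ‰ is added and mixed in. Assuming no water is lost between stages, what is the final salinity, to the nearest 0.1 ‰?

Total salt / total volume:
Initial salt = 26,600,000×28.9 = 768,740,000
After stage 1: salt = 768,740,000 + 892,000×35.5 = 800,406,000; volume = 27,492,000 m³; S = 29.114 ‰
After stage 2: salt = 800,406,000 + 16,400,000×34.5 = 1,366,206,000; volume = 43,892,000 m³
S = 1,366,206,000 / 43,892,000 = 31.1265 ‰

31.1 ‰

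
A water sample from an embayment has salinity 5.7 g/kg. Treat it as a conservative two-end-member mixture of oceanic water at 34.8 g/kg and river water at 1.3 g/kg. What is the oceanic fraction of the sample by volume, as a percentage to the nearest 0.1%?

13.1%

Let g be the oceanic fraction. Salt balance per unit volume:
g×34.8 + (1−g)×1.3 = 5.7
g = (5.7 − 1.3) / (34.8 − 1.3) = 4.4/33.5 = 0.1313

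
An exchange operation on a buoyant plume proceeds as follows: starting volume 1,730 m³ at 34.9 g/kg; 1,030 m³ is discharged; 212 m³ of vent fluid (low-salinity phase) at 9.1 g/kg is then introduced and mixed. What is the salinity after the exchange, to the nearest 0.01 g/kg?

28.90 g/kg

Remaining after removal: 700 m³ at 34.9 g/kg (salt = 24,430)
After addition: salt = 24,430 + 212×9.1 = 26,359.2; volume = 912 m³
S = 26,359.2 / 912 = 28.9026 g/kg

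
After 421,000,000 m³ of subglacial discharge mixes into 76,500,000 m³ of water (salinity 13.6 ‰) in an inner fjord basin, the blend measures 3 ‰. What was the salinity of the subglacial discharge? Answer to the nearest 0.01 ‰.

1.07 ‰

Salt balance: 76,500,000×13.6 + 421,000,000×S = 497,500,000×3
1,040,400,000 + 421,000,000·S = 1,492,500,000
S = (1,492,500,000 − 1,040,400,000) / 421,000,000 = 1.0739 ‰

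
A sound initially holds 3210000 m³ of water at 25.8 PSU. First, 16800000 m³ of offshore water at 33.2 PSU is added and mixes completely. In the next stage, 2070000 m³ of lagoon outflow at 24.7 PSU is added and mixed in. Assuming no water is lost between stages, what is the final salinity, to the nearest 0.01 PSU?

By conservation of dissolved salt,
Initial salt = 3,210,000×25.8 = 82,818,000
After stage 1: salt = 82,818,000 + 16,800,000×33.2 = 640,578,000; volume = 20,010,000 m³; S = 32.013 PSU
After stage 2: salt = 640,578,000 + 2,070,000×24.7 = 691,707,000; volume = 22,080,000 m³
S = 691,707,000 / 22,080,000 = 31.3273 PSU

31.33 PSU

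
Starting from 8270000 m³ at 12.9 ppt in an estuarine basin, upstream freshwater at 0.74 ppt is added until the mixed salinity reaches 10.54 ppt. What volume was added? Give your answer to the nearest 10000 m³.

1990000 m³

Salt balance: 8,270,000×12.9 + V×0.74 = (8,270,000+V)×10.54
106,683,000 + 0.74V = 87,165,800 + 10.54V
19,517,200 = 9.8V
V = 1,991,551.02 m³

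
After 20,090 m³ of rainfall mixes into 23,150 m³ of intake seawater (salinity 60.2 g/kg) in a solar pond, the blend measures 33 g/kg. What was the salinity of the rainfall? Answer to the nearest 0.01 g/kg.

1.66 g/kg

Salt balance: 23,150×60.2 + 20,090×S = 43,240×33
1,393,630 + 20,090·S = 1,426,920
S = (1,426,920 − 1,393,630) / 20,090 = 1.657 g/kg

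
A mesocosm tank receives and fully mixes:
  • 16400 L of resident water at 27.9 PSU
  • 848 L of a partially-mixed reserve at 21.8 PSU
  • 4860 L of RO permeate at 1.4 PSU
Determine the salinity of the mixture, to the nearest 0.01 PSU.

21.84 PSU

By conservation of dissolved salt,
salt = 16,400×27.9 + 848×21.8 + 4,860×1.4 = 457,560 + 18,486.4 + 6,804 = 482,850.4
volume = 16,400 + 848 + 4,860 = 22,108 L
S = 482,850.4 / 22,108 = 21.8405 PSU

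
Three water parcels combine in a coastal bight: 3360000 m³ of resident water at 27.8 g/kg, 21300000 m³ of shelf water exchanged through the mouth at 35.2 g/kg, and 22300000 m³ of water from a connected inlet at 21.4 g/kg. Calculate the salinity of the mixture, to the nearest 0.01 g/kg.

28.12 g/kg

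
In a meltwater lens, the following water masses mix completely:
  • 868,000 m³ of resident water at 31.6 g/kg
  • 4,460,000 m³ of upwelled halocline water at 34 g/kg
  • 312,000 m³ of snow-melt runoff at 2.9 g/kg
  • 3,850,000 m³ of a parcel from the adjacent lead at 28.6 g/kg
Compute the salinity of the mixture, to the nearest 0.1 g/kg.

Conserving salt mass:
salt = 868,000×31.6 + 4,460,000×34 + 312,000×2.9 + 3,850,000×28.6 = 27,428,800 + 151,640,000 + 904,800 + 110,110,000 = 290,083,600
volume = 868,000 + 4,460,000 + 312,000 + 3,850,000 = 9,490,000 m³
S = 290,083,600 / 9,490,000 = 30.567 g/kg

30.6 g/kg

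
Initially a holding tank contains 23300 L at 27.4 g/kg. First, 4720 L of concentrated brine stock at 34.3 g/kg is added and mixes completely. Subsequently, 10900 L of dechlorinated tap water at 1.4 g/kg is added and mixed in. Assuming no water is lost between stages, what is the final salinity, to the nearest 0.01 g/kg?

Mass of salt is conserved:
Initial salt = 23,300×27.4 = 638,420
After stage 1: salt = 638,420 + 4,720×34.3 = 800,316; volume = 28,020 L; S = 28.562 g/kg
After stage 2: salt = 800,316 + 10,900×1.4 = 815,576; volume = 38,920 L
S = 815,576 / 38,920 = 20.9552 g/kg

20.96 g/kg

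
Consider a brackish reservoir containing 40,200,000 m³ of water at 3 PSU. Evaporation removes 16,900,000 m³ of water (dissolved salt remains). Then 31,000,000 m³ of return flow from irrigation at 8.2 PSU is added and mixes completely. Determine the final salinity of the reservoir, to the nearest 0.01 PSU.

6.90 PSU

After evaporation: salt = 40,200,000×3 = 120,600,000; volume = 40,200,000 − 16,900,000 = 23,300,000 m³
After mixing: salt = 120,600,000 + 31,000,000×8.2 = 374,800,000; volume = 23,300,000 + 31,000,000 = 54,300,000 m³
S = 374,800,000 / 54,300,000 = 6.9024 PSU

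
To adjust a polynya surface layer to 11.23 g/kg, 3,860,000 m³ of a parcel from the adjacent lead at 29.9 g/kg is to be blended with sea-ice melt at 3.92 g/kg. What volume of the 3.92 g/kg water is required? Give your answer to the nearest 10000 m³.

Salt balance: 3,860,000×29.9 + V×3.92 = (3,860,000+V)×11.23
115,414,000 + 3.92V = 43,347,800 + 11.23V
72,066,200 = 7.31V
V = 9,858,577.29 m³

9860000 m³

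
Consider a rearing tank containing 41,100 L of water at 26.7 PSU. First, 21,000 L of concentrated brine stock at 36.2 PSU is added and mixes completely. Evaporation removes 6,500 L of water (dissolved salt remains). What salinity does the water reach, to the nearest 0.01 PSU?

33.41 PSU

After mixing: salt = 41,100×26.7 + 21,000×36.2 = 1,857,570; volume = 62,100 L
After evaporation: salt unchanged = 1,857,570; volume = 62,100 − 6,500 = 55,600 L
S = 1,857,570 / 55,600 = 33.4095 PSU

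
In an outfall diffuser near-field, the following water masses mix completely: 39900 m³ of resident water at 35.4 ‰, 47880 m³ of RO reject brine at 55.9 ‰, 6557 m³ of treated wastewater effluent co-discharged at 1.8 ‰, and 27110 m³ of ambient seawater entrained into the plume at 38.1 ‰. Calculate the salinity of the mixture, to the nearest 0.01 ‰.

42.27 ‰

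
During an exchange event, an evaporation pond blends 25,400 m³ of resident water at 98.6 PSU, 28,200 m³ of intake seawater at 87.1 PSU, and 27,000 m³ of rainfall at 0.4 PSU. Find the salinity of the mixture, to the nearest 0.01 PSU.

Conserving salt mass:
salt = 25,400×98.6 + 28,200×87.1 + 27,000×0.4 = 2,504,440 + 2,456,220 + 10,800 = 4,971,460
volume = 25,400 + 28,200 + 27,000 = 80,600 m³
S = 4,971,460 / 80,600 = 61.6806 PSU

61.68 PSU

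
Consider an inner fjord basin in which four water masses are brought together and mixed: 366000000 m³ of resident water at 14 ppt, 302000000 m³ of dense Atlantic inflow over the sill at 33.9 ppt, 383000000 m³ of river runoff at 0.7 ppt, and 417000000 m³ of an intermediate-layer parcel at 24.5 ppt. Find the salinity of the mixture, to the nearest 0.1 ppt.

17.6 ppt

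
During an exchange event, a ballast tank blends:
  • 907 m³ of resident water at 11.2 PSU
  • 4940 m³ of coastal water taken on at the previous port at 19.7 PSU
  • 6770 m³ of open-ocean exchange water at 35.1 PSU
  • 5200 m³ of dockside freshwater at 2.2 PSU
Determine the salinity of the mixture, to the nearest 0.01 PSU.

Total salt / total volume:
salt = 907×11.2 + 4,940×19.7 + 6,770×35.1 + 5,200×2.2 = 10,158.4 + 97,318 + 237,627 + 11,440 = 356,543.4
volume = 907 + 4,940 + 6,770 + 5,200 = 17,817 m³
S = 356,543.4 / 17,817 = 20.0114 PSU

20.01 PSU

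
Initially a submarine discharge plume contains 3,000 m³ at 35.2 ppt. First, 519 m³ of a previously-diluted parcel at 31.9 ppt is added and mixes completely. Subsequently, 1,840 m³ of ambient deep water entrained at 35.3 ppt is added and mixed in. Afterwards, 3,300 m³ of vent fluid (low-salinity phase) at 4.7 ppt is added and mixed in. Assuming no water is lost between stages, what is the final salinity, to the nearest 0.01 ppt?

Total salt / total volume:
Initial salt = 3,000×35.2 = 105,600
After stage 1: salt = 105,600 + 519×31.9 = 122,156.1; volume = 3,519 m³; S = 34.713 ppt
After stage 2: salt = 122,156.1 + 1,840×35.3 = 187,108.1; volume = 5,359 m³; S = 34.915 ppt
After stage 3: salt = 187,108.1 + 3,300×4.7 = 202,618.1; volume = 8,659 m³
S = 202,618.1 / 8,659 = 23.3997 ppt

23.40 ppt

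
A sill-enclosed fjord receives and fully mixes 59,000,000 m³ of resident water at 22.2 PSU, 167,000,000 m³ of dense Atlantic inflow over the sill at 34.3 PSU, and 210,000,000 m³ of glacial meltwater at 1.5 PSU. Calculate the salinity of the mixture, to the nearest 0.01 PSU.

By conservation of dissolved salt,
salt = 59,000,000×22.2 + 167,000,000×34.3 + 210,000,000×1.5 = 1,309,800,000 + 5,728,100,000 + 315,000,000 = 7,352,900,000
volume = 59,000,000 + 167,000,000 + 210,000,000 = 436,000,000 m³
S = 7,352,900,000 / 436,000,000 = 16.8644 PSU

16.86 PSU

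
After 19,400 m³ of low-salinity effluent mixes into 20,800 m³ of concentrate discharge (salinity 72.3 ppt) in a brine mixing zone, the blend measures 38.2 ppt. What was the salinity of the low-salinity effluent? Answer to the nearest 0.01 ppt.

1.64 ppt

Salt balance: 20,800×72.3 + 19,400×S = 40,200×38.2
1,503,840 + 19,400·S = 1,535,640
S = (1,535,640 − 1,503,840) / 19,400 = 1.6392 ppt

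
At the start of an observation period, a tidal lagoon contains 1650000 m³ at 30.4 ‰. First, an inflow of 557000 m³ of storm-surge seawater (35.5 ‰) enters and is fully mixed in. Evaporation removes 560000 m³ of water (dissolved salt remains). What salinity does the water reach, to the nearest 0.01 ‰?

42.46 ‰

After mixing: salt = 1,650,000×30.4 + 557,000×35.5 = 69,933,500; volume = 2,207,000 m³
After evaporation: salt unchanged = 69,933,500; volume = 2,207,000 − 560,000 = 1,647,000 m³
S = 69,933,500 / 1,647,000 = 42.4611 ‰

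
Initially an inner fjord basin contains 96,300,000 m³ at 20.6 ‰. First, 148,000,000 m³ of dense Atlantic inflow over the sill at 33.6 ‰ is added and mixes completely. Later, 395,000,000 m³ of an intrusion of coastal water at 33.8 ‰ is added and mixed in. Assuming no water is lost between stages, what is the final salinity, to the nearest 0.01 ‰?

31.77 ‰

Total salt / total volume:
Initial salt = 96,300,000×20.6 = 1,983,780,000
After stage 1: salt = 1,983,780,000 + 148,000,000×33.6 = 6,956,580,000; volume = 244,300,000 m³; S = 28.476 ‰
After stage 2: salt = 6,956,580,000 + 395,000,000×33.8 = 20,307,580,000; volume = 639,300,000 m³
S = 20,307,580,000 / 639,300,000 = 31.7653 ‰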